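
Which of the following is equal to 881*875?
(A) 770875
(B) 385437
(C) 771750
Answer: A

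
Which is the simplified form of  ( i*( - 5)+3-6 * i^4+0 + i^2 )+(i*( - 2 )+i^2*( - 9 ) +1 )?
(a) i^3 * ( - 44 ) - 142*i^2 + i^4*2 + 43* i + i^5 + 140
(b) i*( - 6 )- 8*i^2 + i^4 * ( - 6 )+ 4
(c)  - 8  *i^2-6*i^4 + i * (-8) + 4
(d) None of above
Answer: d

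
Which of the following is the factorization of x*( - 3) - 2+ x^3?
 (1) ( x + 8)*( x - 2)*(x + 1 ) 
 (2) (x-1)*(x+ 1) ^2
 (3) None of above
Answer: 3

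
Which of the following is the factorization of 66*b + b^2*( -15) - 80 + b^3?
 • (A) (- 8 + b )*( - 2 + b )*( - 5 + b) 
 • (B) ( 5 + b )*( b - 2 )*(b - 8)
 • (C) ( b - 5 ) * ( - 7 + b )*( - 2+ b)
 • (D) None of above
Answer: A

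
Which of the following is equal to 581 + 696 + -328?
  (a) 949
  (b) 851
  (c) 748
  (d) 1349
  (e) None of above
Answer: a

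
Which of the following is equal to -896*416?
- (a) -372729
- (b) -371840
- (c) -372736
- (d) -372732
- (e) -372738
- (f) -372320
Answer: c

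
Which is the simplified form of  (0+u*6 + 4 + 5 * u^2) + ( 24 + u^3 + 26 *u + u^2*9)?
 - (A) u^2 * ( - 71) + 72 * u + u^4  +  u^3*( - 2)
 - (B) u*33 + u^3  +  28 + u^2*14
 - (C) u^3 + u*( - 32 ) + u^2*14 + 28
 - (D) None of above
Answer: D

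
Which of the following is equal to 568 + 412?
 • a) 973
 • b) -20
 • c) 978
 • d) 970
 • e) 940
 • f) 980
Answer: f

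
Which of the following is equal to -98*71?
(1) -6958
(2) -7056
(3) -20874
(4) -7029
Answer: 1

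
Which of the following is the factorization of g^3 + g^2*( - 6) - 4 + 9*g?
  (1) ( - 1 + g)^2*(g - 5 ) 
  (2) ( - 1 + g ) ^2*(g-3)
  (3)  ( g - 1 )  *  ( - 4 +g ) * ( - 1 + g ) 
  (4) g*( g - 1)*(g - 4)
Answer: 3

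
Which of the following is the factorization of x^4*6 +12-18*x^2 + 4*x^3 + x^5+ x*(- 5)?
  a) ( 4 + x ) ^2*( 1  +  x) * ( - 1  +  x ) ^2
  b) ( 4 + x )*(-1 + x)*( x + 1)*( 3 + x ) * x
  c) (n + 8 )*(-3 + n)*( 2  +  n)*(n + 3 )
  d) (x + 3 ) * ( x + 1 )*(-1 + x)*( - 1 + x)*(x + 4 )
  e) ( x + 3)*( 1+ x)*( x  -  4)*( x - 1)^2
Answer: d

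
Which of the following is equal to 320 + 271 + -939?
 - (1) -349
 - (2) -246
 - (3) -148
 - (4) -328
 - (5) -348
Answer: 5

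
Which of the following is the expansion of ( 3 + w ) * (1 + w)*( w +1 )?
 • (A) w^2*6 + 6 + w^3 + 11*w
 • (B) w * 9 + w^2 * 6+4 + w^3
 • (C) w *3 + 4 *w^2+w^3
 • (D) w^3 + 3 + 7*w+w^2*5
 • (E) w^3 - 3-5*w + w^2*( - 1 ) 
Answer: D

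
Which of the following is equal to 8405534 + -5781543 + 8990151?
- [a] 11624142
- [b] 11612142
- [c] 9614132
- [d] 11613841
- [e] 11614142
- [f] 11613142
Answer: e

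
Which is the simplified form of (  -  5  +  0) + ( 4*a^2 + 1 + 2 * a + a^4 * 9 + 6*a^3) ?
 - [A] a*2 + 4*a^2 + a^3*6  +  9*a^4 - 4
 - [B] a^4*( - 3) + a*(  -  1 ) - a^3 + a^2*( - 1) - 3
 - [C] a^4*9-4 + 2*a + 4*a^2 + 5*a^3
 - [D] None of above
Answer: A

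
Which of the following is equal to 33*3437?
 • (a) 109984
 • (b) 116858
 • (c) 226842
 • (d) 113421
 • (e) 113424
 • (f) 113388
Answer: d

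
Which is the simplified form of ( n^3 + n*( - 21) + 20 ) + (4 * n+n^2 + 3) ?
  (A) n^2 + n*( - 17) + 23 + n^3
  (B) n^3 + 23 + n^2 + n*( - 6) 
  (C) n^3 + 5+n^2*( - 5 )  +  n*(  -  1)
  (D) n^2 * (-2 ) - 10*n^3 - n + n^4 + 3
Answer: A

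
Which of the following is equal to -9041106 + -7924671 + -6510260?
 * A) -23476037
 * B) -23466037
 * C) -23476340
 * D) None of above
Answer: A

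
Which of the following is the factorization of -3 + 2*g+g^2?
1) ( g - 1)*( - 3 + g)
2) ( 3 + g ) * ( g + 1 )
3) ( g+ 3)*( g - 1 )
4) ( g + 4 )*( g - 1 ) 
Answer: 3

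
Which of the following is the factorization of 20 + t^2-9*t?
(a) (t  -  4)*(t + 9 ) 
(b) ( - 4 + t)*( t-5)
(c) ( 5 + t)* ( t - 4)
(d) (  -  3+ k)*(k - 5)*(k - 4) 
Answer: b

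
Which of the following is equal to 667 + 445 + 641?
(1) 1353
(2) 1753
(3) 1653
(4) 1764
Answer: 2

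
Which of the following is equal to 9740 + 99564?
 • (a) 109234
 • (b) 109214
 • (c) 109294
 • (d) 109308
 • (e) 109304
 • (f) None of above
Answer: e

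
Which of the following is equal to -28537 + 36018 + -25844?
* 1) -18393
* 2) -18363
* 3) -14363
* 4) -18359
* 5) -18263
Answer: 2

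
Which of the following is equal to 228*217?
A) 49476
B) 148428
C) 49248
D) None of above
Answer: A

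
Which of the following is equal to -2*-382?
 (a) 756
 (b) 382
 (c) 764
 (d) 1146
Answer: c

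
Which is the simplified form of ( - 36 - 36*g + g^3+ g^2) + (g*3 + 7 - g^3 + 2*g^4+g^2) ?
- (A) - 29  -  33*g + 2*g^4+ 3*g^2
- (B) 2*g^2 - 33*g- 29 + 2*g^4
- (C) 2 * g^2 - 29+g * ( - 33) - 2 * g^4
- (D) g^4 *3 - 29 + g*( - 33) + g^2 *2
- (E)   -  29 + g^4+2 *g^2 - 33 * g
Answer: B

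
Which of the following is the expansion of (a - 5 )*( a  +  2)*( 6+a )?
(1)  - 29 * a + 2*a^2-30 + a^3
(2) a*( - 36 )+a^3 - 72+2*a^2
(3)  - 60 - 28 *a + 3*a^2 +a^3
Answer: 3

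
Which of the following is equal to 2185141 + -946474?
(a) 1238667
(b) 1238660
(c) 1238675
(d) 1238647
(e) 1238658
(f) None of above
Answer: a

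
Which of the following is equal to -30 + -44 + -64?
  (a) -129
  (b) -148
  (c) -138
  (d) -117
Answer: c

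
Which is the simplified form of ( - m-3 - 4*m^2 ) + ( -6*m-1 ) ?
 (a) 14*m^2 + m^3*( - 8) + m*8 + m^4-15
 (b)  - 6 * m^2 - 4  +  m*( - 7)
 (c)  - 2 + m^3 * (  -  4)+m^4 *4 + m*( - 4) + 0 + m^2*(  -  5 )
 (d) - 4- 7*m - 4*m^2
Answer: d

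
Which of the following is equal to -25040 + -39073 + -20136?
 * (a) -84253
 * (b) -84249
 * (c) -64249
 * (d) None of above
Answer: b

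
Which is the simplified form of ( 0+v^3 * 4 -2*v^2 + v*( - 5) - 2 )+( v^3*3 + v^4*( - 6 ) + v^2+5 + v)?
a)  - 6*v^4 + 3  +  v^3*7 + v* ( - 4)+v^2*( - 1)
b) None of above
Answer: a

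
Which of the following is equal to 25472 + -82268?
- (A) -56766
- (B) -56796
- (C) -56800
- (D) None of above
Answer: B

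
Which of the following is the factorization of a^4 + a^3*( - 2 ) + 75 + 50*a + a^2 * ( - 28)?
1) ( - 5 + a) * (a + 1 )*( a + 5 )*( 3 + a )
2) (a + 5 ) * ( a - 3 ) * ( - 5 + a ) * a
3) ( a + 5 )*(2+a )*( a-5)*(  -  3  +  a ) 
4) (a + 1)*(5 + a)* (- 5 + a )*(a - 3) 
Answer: 4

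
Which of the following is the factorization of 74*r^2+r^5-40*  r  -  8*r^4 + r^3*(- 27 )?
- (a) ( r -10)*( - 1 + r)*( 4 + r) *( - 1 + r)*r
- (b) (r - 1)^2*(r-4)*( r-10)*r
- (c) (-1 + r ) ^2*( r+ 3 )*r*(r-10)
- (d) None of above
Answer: a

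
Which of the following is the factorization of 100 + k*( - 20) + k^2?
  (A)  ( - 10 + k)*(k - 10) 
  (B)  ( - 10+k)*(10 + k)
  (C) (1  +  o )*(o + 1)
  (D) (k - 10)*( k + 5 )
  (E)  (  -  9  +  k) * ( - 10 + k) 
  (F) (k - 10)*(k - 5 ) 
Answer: A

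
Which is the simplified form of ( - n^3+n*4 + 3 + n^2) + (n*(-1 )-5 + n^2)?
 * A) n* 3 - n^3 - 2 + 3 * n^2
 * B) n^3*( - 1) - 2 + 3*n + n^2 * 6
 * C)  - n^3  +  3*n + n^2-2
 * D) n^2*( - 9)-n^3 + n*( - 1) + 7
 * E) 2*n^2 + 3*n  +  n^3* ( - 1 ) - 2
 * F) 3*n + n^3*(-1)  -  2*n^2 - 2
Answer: E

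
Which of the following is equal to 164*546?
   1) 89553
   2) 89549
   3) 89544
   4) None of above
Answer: 3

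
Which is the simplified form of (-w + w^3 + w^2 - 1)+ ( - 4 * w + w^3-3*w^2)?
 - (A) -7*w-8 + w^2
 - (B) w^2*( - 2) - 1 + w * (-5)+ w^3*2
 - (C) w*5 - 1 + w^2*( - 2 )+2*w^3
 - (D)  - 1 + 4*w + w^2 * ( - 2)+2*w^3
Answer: B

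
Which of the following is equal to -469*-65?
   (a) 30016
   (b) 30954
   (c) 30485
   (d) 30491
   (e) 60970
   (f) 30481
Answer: c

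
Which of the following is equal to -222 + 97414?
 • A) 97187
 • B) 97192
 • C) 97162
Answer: B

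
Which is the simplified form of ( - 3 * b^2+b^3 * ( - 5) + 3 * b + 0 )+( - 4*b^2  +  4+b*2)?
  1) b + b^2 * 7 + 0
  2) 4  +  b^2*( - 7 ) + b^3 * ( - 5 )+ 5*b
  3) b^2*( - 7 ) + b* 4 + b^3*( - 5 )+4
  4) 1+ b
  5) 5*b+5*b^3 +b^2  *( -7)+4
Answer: 2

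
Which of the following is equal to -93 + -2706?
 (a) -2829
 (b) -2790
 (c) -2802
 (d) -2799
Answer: d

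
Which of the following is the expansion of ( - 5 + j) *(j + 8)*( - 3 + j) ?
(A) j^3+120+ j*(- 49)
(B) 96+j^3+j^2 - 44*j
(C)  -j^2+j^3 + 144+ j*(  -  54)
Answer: A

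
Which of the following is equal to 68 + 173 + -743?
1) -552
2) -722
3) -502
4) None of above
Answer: 3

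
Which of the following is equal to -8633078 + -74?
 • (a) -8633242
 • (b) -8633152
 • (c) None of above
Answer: b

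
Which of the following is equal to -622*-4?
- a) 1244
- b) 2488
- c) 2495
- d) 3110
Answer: b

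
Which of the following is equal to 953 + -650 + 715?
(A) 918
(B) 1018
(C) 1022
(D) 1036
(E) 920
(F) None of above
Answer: B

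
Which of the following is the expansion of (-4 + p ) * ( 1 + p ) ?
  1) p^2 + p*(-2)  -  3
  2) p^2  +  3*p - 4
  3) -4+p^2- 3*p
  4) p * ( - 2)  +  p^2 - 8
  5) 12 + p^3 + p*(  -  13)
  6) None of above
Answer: 3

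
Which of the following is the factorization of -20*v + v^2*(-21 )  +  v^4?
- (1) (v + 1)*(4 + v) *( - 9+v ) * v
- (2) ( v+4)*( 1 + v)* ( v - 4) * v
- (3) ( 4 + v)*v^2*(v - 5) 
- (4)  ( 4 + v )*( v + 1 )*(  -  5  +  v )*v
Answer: 4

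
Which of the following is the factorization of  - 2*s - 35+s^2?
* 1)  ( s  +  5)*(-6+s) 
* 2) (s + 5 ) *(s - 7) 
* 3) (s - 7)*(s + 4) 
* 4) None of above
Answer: 2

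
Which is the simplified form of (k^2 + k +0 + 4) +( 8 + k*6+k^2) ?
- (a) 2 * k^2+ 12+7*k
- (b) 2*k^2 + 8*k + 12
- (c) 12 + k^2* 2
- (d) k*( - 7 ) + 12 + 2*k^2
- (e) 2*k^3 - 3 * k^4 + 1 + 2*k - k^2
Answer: a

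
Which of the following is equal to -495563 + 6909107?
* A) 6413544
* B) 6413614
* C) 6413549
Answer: A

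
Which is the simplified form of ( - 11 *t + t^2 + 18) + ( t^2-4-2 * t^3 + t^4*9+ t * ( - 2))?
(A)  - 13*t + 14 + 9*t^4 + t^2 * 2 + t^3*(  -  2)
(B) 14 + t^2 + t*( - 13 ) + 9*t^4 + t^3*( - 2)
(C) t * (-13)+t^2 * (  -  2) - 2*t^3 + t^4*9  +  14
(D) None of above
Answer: A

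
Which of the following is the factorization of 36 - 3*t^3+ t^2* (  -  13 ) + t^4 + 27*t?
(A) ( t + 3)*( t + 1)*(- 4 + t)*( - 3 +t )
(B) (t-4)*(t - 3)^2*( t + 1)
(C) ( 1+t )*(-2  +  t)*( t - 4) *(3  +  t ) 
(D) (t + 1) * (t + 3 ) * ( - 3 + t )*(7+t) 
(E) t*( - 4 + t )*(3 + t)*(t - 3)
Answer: A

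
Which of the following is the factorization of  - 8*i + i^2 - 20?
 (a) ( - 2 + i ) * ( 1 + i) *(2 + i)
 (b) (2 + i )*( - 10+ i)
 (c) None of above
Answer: b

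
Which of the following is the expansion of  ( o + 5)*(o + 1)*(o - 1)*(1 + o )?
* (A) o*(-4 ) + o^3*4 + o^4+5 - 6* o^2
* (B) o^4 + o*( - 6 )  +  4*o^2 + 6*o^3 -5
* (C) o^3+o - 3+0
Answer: B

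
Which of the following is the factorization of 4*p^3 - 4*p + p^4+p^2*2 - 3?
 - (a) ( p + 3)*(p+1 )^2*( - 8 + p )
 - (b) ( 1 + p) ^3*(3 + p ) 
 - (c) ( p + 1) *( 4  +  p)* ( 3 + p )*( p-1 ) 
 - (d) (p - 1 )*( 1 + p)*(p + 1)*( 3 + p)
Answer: d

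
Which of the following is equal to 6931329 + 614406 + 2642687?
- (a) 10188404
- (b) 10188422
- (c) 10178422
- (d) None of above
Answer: b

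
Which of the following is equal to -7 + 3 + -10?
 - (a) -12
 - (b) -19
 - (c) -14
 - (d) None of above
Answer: c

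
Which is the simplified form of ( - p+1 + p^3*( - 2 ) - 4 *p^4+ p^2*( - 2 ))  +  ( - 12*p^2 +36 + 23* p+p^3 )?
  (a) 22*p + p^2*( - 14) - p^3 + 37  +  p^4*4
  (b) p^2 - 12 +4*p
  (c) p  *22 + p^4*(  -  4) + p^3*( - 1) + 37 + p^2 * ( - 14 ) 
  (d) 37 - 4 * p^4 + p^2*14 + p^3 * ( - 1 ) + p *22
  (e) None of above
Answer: c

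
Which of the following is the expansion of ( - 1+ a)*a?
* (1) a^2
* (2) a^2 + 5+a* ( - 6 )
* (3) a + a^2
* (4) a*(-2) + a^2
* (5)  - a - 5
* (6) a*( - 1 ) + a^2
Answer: 6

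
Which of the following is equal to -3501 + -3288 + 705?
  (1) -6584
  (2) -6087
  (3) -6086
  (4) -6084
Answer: 4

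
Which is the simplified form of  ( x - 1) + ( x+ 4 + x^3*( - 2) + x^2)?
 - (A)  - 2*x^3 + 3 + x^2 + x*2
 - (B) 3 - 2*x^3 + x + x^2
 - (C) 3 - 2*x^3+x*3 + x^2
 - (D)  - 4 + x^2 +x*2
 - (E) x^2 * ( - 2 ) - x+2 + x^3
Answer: A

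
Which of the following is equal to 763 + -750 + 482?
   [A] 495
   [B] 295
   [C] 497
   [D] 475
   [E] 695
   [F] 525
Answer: A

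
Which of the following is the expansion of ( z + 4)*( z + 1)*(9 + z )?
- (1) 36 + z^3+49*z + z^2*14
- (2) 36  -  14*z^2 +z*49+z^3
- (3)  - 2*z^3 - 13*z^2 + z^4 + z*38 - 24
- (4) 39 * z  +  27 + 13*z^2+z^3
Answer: 1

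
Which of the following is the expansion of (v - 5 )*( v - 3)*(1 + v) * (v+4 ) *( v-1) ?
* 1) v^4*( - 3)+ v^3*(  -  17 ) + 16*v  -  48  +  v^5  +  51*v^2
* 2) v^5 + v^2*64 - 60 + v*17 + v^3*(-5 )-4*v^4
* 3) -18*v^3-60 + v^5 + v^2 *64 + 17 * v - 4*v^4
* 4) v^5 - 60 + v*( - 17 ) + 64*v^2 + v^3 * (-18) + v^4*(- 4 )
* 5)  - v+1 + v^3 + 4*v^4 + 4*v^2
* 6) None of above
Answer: 3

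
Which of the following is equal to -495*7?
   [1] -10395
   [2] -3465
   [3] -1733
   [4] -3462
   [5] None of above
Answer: 2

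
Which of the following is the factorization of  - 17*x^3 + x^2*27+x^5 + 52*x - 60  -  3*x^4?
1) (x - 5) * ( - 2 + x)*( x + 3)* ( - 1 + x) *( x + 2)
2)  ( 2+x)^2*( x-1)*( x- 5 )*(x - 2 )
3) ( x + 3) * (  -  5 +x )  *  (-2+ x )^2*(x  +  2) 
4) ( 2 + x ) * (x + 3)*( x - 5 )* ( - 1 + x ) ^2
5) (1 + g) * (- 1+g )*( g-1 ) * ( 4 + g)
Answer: 1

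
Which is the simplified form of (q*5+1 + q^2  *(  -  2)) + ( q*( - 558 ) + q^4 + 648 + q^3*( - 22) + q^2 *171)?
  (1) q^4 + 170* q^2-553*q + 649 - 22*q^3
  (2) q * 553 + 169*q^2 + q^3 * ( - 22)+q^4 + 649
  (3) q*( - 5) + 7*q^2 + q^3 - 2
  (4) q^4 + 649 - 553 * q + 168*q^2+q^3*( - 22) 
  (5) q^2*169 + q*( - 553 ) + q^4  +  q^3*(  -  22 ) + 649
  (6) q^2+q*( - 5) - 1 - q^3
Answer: 5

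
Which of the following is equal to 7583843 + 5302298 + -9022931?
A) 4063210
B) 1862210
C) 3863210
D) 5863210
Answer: C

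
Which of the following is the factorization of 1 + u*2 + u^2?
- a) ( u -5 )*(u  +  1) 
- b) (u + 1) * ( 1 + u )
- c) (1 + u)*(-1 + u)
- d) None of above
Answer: b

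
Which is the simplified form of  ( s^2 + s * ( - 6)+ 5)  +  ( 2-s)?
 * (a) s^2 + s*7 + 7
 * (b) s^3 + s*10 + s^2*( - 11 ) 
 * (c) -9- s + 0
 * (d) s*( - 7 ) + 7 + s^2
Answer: d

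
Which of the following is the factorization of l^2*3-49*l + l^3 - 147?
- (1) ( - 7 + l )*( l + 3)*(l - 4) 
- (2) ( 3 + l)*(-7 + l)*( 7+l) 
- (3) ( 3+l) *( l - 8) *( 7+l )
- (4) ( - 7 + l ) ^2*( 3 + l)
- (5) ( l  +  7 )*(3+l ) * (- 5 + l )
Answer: 2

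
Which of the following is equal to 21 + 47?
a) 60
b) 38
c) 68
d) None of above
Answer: c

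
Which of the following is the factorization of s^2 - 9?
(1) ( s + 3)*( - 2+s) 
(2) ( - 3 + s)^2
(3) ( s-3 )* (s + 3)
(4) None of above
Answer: 3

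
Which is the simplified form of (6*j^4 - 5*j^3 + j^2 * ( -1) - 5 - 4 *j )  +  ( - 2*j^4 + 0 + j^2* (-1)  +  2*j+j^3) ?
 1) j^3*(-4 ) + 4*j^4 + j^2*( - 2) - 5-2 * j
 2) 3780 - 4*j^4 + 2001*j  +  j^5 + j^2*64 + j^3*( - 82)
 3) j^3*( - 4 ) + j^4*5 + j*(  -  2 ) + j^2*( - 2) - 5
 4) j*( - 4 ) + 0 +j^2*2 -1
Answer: 1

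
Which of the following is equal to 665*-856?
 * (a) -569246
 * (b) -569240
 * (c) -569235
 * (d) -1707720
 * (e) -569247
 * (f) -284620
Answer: b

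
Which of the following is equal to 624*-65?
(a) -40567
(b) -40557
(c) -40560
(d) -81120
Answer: c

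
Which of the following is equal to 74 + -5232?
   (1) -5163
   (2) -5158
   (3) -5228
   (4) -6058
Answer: 2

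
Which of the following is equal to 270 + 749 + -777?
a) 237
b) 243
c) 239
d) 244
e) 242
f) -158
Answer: e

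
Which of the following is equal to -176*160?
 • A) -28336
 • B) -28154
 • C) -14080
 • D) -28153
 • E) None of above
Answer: E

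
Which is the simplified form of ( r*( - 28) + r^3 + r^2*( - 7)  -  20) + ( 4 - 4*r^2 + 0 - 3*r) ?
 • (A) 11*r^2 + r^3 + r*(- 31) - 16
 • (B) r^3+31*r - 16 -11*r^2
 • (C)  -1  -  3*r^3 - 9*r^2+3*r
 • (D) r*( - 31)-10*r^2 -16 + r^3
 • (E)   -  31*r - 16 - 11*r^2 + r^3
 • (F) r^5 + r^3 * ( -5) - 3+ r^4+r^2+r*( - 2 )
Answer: E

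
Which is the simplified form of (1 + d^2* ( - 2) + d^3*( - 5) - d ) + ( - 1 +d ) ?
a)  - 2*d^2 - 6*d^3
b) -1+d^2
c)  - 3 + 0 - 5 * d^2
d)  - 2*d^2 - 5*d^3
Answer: d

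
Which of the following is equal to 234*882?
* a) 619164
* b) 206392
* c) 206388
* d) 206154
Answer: c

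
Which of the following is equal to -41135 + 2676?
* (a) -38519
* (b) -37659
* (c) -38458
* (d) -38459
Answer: d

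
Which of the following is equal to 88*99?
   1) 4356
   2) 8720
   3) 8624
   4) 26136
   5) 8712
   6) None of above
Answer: 5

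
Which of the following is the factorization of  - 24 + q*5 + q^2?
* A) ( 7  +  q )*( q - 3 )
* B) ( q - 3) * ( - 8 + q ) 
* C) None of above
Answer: C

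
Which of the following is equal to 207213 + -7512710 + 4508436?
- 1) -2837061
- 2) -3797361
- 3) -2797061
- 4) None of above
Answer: 3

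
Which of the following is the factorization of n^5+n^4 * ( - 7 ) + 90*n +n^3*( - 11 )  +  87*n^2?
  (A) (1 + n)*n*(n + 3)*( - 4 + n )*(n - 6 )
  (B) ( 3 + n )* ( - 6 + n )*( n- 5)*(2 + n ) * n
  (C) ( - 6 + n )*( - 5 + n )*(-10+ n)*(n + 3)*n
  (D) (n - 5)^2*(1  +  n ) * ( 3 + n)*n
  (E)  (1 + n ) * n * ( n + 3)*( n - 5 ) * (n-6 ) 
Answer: E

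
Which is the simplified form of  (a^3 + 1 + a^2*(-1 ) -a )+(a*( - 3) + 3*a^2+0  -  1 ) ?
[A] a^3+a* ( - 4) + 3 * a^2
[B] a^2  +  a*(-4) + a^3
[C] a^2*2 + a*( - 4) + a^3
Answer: C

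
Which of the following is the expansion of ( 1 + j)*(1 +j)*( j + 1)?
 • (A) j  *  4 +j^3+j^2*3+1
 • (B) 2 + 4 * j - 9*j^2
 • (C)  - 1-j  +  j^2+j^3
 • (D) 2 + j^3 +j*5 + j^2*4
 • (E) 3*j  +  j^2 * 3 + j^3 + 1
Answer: E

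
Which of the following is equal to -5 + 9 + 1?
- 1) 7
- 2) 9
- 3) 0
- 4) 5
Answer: 4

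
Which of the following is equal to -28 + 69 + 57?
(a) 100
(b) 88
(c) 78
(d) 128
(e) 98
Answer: e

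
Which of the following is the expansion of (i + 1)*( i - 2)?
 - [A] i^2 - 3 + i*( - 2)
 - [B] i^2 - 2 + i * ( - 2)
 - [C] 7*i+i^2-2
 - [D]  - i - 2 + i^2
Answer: D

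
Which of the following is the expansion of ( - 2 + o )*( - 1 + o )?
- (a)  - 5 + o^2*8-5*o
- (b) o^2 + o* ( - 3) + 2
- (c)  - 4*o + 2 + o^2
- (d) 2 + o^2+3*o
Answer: b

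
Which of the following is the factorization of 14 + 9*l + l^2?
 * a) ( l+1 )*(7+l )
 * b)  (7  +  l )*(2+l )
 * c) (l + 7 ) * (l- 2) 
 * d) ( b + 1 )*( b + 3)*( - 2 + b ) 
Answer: b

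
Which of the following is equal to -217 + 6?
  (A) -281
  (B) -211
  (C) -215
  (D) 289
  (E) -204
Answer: B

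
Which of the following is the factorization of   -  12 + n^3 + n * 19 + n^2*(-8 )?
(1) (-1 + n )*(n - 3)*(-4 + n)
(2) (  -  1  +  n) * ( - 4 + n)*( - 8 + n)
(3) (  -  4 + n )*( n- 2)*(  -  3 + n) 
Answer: 1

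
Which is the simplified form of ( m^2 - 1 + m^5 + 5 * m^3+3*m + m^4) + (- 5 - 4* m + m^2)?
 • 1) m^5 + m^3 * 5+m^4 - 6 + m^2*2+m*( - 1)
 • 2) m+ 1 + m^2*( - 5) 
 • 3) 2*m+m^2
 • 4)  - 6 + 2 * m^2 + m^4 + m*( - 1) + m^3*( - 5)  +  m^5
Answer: 1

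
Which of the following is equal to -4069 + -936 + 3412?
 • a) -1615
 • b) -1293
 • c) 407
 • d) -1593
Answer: d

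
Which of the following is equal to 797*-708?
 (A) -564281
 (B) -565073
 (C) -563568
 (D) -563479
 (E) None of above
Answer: E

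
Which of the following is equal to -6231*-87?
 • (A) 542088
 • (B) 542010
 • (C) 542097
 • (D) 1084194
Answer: C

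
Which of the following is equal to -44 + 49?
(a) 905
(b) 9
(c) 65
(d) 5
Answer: d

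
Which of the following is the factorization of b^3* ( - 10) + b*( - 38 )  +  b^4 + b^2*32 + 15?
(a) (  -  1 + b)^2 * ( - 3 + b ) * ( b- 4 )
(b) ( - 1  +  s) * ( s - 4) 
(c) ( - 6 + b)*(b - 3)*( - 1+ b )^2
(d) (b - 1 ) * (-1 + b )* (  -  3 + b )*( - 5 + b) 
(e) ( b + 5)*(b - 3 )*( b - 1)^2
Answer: d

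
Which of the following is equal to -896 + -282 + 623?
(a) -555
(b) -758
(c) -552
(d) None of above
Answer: a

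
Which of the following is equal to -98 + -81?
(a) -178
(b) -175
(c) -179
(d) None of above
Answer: c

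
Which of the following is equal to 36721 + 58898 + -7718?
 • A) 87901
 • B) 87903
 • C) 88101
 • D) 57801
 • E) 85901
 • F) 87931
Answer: A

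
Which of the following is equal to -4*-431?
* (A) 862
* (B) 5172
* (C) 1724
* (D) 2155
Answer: C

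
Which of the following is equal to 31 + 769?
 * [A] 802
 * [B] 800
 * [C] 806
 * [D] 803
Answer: B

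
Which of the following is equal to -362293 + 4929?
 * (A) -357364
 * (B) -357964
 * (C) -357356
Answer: A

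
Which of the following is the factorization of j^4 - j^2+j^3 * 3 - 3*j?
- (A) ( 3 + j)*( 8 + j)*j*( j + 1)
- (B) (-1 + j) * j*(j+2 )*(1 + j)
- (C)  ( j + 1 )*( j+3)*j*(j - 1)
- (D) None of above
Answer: C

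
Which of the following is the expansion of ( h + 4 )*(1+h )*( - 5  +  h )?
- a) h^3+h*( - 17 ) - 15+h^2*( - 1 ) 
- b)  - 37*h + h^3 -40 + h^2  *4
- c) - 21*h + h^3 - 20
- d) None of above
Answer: c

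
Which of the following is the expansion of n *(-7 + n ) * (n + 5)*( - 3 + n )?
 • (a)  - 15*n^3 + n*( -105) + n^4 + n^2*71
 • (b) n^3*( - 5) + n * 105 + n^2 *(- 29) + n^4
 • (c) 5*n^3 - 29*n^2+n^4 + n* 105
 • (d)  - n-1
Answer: b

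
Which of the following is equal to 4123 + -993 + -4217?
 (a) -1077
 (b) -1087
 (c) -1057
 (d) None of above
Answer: b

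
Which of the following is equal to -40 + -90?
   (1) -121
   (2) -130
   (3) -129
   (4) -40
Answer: 2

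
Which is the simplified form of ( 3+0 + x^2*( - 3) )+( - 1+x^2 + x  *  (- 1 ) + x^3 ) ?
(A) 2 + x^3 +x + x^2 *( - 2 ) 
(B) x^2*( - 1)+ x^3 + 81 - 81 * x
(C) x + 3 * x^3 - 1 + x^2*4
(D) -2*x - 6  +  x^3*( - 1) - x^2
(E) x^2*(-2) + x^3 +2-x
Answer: E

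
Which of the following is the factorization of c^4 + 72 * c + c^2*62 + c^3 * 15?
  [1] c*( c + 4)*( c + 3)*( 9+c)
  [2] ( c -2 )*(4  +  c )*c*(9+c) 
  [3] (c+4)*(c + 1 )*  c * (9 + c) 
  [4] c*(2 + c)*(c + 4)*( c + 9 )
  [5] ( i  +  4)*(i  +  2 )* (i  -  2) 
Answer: 4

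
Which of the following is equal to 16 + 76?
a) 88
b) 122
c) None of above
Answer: c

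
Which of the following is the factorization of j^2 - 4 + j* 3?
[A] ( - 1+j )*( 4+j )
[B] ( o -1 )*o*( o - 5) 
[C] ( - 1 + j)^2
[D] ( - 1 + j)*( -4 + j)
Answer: A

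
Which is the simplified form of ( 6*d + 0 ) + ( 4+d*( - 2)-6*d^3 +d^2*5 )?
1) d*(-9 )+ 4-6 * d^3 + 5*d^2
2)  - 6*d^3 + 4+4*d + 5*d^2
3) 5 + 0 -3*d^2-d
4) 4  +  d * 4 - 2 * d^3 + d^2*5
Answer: 2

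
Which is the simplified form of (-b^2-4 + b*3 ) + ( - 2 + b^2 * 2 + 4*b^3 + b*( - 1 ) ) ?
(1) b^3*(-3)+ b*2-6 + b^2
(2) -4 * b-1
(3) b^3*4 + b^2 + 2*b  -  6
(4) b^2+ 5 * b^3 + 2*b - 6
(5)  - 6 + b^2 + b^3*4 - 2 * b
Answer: 3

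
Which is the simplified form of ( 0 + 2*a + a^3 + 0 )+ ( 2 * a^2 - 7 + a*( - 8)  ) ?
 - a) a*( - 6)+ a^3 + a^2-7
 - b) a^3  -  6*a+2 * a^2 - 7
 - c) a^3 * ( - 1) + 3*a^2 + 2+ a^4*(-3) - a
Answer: b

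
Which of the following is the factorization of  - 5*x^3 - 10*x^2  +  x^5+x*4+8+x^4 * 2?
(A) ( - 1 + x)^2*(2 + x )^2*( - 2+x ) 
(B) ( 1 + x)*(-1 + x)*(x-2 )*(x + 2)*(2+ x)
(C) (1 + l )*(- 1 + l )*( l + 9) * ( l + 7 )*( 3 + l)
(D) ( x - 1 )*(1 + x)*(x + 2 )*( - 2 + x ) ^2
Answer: B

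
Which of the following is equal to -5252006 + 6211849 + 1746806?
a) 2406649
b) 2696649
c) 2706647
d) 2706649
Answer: d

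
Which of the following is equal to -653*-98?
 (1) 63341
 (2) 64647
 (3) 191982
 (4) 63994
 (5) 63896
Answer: 4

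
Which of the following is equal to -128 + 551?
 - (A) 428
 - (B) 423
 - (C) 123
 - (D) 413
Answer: B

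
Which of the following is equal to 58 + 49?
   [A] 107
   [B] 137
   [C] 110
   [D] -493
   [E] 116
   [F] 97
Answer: A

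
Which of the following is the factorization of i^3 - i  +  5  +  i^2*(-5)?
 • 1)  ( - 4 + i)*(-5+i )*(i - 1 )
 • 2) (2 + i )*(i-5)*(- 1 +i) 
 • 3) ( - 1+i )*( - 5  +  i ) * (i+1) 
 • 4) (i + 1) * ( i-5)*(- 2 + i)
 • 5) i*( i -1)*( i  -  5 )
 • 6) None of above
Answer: 3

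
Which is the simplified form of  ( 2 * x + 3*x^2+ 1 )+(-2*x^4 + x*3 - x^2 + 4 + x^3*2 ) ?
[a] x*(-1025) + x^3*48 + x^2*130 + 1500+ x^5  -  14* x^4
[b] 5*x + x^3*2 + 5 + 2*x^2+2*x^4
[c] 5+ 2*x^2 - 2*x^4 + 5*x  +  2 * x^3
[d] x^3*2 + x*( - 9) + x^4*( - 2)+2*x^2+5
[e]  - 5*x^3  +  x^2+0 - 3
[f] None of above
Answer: c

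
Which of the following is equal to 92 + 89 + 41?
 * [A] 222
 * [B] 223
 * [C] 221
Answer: A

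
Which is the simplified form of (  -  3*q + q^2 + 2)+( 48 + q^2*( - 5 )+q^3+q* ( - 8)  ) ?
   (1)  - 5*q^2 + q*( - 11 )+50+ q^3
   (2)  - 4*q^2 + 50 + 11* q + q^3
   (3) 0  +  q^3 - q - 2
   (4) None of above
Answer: 4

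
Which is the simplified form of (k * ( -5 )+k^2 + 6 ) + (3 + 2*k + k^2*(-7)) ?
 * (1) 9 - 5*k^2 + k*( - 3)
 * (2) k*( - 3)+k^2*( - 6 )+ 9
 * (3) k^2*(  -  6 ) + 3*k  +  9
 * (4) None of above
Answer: 2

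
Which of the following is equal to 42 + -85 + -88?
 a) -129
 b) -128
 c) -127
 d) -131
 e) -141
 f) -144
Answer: d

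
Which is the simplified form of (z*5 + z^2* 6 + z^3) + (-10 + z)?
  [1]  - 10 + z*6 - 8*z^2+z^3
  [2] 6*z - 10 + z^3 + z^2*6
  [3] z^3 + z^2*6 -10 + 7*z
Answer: 2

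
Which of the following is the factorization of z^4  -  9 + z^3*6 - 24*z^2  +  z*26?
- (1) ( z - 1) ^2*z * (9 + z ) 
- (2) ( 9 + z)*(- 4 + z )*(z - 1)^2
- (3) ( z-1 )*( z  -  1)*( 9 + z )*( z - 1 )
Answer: 3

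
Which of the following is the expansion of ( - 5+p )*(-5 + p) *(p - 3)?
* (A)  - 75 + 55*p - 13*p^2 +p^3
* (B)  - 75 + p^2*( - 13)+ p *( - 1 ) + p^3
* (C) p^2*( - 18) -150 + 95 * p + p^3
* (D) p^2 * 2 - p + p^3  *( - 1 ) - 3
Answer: A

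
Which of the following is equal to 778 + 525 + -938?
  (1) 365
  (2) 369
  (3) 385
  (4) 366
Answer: 1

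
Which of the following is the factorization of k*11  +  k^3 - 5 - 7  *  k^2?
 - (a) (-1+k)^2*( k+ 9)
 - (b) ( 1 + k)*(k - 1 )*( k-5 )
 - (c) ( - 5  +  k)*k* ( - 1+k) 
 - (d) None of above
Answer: d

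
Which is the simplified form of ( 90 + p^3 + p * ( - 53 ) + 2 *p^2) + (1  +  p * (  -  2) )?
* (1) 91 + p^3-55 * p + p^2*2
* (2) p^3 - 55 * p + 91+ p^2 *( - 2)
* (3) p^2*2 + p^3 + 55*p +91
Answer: 1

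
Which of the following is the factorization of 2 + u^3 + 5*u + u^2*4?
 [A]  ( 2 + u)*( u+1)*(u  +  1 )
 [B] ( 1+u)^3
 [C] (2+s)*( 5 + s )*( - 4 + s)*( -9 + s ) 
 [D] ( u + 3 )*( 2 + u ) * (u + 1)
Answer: A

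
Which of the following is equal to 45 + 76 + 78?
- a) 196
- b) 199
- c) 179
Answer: b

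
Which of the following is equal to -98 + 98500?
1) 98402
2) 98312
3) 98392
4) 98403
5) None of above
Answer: 1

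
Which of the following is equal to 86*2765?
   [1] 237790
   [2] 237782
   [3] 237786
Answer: 1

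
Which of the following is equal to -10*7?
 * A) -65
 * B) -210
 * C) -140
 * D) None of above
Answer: D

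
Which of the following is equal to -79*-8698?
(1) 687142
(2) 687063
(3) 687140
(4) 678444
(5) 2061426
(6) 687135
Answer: 1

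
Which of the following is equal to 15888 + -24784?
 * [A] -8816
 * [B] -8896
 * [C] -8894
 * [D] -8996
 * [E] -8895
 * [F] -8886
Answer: B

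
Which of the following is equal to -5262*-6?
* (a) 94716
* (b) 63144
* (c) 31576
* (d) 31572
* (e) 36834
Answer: d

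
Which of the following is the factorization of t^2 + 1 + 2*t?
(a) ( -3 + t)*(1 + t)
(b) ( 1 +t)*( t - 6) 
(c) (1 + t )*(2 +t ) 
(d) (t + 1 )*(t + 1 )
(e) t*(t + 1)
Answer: d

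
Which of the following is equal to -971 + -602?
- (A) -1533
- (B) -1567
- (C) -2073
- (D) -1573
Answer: D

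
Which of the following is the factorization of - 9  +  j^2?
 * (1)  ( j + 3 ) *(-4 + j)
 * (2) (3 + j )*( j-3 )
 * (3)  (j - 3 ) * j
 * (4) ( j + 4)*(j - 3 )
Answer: 2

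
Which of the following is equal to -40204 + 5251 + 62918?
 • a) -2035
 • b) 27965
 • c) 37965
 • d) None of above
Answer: b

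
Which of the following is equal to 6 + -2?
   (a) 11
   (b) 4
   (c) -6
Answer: b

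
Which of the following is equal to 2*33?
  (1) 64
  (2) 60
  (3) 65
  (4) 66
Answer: 4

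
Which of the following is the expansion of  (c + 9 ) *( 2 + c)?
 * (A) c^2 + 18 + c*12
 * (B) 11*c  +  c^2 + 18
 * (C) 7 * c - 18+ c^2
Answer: B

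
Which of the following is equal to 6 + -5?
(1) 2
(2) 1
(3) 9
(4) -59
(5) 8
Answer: 2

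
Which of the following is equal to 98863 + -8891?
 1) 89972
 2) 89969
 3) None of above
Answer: 1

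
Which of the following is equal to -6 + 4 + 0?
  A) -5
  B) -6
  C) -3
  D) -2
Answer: D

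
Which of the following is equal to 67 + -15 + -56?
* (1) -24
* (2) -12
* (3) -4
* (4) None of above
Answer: 3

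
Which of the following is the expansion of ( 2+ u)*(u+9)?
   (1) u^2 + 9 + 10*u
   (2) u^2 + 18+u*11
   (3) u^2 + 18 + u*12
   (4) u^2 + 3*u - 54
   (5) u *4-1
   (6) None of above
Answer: 2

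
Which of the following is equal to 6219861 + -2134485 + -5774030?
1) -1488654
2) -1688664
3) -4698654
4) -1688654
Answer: 4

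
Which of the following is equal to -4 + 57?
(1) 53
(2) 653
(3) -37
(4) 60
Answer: 1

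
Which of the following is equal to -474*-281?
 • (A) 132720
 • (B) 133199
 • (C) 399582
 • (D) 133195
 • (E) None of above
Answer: E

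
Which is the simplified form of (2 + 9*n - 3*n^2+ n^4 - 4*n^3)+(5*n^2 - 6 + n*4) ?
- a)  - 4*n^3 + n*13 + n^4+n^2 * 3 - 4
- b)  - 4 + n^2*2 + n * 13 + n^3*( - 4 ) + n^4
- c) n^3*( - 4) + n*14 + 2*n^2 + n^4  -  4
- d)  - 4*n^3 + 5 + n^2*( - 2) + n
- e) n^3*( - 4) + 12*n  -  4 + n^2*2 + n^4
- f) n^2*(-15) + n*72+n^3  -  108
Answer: b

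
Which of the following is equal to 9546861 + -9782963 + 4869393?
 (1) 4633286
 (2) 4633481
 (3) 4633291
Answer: 3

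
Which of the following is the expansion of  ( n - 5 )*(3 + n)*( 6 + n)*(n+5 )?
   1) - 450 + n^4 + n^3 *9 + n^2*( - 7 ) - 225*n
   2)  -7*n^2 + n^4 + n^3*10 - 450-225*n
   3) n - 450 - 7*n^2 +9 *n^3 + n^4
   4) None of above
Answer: 1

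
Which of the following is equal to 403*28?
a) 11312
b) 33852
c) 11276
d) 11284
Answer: d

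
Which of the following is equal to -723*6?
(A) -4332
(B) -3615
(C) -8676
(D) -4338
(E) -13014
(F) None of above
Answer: D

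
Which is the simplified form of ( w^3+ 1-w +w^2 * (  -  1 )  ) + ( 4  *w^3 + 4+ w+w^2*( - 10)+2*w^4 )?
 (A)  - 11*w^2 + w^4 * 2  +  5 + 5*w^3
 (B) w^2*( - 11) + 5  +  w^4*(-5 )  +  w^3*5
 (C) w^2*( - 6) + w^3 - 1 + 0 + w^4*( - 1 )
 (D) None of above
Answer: A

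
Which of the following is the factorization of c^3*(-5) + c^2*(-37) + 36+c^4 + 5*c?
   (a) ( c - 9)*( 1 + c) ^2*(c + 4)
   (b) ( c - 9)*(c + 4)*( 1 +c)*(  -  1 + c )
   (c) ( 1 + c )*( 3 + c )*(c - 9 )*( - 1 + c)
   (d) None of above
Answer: b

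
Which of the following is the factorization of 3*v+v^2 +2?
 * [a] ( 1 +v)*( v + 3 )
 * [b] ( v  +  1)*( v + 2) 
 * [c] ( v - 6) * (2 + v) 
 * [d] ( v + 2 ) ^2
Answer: b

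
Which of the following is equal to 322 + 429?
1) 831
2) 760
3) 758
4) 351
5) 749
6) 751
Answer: 6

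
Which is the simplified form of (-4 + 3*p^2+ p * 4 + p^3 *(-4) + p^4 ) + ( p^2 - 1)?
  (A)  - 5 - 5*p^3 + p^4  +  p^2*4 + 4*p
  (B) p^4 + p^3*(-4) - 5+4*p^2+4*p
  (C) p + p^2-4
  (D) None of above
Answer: B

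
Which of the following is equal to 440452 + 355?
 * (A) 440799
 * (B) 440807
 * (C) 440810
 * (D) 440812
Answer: B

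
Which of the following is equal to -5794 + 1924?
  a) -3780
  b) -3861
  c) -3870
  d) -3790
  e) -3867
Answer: c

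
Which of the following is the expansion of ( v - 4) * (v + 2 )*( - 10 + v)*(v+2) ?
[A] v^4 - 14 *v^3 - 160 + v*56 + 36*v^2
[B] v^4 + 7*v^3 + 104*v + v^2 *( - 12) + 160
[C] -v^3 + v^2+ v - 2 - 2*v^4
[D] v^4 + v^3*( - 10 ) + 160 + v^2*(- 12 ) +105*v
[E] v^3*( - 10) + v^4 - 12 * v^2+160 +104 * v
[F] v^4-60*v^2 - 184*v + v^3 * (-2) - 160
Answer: E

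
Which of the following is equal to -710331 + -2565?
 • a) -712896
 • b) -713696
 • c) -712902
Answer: a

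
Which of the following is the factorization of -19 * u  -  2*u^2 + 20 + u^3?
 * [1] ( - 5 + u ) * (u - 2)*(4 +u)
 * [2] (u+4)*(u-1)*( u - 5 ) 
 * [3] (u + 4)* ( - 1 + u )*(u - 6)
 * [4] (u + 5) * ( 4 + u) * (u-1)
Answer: 2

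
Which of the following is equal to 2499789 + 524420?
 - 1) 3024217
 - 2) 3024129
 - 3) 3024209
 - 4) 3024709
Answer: 3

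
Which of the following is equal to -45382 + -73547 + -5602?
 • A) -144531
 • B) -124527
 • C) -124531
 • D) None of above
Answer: C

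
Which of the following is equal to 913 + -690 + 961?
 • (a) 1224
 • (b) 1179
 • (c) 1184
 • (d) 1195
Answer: c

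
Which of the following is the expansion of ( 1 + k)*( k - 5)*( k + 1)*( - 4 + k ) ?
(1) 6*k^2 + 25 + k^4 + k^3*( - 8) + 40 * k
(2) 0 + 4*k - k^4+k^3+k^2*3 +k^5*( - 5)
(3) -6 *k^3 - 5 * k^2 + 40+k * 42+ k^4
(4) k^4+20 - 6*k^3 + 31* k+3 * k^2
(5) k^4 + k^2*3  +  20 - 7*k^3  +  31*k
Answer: 5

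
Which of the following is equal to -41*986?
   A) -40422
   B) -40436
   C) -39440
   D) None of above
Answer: D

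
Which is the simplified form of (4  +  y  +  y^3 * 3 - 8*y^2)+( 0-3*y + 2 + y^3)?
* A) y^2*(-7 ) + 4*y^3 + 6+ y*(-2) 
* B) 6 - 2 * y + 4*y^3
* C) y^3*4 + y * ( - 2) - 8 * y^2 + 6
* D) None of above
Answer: C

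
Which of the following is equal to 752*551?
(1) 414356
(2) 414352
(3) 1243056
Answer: 2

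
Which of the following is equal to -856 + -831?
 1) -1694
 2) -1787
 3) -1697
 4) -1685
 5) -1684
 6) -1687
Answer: 6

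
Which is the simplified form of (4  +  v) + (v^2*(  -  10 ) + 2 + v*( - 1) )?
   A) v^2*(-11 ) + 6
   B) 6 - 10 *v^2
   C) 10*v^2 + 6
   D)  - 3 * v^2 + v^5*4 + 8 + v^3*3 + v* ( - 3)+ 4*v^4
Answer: B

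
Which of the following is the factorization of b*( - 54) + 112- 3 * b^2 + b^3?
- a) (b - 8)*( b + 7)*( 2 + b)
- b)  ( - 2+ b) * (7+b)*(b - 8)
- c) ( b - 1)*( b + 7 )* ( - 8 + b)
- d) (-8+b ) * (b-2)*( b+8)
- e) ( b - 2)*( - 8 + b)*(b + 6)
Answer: b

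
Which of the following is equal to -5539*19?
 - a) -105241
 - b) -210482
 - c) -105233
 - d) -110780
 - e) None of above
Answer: a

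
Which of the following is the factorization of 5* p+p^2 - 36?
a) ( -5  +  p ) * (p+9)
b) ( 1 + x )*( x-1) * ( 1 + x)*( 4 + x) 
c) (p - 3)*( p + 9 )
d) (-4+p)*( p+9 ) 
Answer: d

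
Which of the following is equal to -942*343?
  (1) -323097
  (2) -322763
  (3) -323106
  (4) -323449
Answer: 3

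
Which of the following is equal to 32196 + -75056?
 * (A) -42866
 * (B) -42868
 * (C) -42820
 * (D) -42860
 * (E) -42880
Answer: D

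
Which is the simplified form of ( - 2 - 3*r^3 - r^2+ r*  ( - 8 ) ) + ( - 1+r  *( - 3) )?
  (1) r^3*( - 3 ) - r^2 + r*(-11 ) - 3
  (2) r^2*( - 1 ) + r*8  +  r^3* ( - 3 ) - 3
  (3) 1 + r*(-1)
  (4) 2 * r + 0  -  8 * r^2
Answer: 1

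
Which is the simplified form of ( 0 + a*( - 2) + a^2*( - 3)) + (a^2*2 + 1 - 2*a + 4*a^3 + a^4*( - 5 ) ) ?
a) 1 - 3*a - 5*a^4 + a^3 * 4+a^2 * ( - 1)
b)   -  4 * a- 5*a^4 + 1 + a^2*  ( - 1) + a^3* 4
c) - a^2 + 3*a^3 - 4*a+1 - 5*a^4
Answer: b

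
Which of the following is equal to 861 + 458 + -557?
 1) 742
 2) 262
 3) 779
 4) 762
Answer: 4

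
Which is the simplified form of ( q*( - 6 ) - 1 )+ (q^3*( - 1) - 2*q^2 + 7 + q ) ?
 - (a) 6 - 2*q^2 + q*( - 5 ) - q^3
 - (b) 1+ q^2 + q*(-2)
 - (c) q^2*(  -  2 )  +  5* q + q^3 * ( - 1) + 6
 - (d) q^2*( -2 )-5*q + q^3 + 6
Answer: a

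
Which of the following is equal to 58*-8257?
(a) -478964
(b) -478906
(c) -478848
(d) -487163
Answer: b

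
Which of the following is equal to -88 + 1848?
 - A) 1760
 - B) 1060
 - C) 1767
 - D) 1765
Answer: A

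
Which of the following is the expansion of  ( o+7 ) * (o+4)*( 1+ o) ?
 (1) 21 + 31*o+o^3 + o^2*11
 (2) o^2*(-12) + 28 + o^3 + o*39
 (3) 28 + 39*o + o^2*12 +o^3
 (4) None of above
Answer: 3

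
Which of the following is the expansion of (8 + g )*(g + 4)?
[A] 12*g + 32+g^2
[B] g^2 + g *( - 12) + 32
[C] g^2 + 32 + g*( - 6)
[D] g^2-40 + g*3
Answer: A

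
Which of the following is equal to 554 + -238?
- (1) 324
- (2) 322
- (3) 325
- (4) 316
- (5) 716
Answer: 4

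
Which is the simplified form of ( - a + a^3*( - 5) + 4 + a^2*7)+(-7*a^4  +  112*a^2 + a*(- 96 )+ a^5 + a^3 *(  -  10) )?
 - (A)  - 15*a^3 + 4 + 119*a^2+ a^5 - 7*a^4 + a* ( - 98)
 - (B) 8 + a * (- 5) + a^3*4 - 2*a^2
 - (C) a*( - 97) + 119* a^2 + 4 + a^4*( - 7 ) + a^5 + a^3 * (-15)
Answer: C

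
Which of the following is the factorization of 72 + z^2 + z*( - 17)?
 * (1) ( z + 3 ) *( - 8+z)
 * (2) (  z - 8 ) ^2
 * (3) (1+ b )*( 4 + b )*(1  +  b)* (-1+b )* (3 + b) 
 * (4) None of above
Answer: 4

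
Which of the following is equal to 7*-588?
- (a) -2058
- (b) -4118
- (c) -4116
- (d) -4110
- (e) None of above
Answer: c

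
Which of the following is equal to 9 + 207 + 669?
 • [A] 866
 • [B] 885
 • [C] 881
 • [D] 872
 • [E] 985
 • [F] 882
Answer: B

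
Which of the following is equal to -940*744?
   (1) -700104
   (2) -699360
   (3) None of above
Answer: 2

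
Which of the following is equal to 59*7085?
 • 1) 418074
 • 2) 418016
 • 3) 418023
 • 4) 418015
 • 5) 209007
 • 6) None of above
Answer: 4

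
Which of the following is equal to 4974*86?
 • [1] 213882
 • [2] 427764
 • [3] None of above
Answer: 2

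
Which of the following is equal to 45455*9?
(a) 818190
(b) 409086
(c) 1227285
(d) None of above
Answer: d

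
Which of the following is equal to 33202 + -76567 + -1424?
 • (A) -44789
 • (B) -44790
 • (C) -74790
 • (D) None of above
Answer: A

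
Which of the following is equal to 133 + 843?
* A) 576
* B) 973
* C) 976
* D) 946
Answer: C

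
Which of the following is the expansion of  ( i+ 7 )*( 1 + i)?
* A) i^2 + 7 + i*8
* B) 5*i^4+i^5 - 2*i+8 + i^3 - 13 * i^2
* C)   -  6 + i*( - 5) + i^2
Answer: A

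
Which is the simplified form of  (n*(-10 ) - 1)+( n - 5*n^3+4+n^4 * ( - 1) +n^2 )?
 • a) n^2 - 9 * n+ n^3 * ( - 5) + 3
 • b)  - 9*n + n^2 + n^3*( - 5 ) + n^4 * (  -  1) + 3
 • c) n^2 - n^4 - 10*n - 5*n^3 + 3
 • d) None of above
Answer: b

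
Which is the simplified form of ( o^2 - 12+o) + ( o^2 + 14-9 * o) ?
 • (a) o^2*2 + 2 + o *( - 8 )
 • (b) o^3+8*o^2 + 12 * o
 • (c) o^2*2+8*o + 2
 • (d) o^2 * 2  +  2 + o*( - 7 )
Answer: a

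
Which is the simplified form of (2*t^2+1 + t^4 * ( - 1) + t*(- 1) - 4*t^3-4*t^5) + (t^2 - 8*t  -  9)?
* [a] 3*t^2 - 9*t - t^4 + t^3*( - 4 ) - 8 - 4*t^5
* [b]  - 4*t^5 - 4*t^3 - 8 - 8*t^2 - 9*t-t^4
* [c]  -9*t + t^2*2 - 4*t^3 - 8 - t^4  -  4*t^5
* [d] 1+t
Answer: a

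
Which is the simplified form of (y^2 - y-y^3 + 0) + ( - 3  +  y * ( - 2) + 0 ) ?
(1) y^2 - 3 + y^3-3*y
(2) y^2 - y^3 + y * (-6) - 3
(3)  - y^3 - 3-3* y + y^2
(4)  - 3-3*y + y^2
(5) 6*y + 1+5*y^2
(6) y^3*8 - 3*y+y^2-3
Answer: 3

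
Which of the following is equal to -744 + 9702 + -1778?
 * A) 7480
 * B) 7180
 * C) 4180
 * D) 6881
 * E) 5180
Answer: B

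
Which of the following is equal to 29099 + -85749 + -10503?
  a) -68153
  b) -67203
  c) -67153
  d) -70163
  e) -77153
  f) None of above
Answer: c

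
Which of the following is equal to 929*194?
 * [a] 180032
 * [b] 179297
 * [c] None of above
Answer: c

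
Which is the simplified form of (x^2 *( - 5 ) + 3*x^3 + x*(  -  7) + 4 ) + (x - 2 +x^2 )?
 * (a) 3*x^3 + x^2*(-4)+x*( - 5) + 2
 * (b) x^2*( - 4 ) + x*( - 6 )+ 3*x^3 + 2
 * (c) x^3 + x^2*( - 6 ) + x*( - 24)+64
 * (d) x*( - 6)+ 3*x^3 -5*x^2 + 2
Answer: b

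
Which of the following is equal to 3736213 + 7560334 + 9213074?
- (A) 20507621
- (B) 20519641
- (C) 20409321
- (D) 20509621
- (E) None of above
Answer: D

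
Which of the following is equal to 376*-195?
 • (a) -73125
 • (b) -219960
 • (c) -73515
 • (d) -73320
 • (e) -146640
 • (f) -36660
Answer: d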